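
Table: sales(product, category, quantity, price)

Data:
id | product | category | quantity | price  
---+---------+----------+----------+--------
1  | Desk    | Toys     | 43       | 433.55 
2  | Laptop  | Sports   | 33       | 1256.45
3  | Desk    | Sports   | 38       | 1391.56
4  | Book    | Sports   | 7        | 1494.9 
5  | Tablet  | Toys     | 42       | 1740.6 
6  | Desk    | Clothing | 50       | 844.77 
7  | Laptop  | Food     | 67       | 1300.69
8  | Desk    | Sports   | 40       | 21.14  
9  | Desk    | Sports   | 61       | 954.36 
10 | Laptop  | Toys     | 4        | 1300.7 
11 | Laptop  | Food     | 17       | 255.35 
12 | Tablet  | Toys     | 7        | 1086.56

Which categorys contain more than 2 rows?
SELECT category, COUNT(*) as cnt
FROM sales
GROUP BY category
HAVING COUNT(*) > 2

Result:
  Sports: 5
  Toys: 4

Note: HAVING filters groups after aggregation, WHERE filters rows before.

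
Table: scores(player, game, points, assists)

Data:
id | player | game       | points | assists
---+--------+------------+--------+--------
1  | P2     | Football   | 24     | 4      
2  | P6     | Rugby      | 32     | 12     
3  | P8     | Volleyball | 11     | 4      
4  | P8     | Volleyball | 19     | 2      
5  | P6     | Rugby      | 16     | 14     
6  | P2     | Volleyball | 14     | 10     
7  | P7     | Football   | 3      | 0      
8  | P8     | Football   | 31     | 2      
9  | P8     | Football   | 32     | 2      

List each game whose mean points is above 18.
SELECT game, AVG(points)
FROM scores
GROUP BY game
HAVING AVG(points) > 18

Result:
  Football: avg=22.50
  Rugby: avg=24.00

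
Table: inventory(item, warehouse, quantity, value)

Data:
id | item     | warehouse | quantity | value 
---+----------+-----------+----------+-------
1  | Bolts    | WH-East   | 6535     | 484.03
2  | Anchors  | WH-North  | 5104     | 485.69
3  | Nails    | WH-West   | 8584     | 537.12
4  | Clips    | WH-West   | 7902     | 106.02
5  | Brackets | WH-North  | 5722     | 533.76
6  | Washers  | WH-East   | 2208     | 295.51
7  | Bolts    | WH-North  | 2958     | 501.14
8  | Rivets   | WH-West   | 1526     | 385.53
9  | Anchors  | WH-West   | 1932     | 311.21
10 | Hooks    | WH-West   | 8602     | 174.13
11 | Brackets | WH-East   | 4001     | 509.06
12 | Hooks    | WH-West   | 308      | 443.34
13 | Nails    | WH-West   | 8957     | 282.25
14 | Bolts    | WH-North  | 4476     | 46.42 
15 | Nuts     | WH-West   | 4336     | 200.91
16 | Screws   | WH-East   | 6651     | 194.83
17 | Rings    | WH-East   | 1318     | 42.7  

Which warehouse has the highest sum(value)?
SELECT warehouse, SUM(value) as val
FROM inventory
GROUP BY warehouse
ORDER BY val DESC
LIMIT 1

Result: WH-West with sum(value) = 2440.51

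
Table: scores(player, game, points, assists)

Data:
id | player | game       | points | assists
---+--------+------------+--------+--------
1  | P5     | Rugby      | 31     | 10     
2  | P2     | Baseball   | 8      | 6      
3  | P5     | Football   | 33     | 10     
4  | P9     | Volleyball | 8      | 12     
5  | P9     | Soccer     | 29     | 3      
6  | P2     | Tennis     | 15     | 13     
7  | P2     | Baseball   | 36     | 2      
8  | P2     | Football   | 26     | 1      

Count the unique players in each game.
SELECT game, COUNT(DISTINCT player)
FROM scores
GROUP BY game

Result:
  Baseball: 1 distinct
  Football: 2 distinct
  Rugby: 1 distinct
  Soccer: 1 distinct
  Tennis: 1 distinct
  Volleyball: 1 distinct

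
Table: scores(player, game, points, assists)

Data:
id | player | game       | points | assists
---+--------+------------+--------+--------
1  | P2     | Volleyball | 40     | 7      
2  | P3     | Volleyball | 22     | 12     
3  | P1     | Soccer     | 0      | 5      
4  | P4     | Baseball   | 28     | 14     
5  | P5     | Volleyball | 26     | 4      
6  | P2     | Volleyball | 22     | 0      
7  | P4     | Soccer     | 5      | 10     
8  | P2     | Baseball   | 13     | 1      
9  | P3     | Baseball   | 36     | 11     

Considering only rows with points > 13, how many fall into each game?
SELECT game, COUNT(*)
FROM scores
WHERE points > 13
GROUP BY game

Note: WHERE filters rows before grouping.

Result:
  Baseball: 2
  Volleyball: 4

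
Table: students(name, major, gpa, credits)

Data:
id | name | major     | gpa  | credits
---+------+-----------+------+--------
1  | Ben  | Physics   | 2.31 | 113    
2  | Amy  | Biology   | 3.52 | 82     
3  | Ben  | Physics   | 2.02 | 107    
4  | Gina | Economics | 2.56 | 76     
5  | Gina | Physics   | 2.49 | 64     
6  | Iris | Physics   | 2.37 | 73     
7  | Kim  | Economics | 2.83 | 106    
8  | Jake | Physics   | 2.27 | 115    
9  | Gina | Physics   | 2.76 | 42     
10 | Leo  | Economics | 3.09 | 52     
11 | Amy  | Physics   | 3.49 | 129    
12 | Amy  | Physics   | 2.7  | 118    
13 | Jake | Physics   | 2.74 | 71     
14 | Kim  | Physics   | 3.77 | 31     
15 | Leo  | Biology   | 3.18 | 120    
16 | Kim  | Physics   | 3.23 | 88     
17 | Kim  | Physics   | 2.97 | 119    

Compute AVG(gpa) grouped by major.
SELECT major, AVG(gpa) as result
FROM students
GROUP BY major

Result:
  Biology: 3.35
  Economics: 2.83
  Physics: 2.76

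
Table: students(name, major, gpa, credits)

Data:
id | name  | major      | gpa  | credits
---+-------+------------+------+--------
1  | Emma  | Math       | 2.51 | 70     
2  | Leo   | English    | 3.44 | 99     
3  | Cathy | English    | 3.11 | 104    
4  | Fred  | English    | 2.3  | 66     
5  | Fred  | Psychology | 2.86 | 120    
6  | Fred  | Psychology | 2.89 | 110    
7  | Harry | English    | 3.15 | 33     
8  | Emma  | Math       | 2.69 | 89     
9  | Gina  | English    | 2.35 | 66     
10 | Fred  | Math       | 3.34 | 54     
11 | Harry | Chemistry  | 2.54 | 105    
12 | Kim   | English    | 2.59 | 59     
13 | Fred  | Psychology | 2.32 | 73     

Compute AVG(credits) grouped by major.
SELECT major, AVG(credits) as result
FROM students
GROUP BY major

Result:
  Chemistry: 105.00
  English: 71.17
  Math: 71.00
  Psychology: 101.00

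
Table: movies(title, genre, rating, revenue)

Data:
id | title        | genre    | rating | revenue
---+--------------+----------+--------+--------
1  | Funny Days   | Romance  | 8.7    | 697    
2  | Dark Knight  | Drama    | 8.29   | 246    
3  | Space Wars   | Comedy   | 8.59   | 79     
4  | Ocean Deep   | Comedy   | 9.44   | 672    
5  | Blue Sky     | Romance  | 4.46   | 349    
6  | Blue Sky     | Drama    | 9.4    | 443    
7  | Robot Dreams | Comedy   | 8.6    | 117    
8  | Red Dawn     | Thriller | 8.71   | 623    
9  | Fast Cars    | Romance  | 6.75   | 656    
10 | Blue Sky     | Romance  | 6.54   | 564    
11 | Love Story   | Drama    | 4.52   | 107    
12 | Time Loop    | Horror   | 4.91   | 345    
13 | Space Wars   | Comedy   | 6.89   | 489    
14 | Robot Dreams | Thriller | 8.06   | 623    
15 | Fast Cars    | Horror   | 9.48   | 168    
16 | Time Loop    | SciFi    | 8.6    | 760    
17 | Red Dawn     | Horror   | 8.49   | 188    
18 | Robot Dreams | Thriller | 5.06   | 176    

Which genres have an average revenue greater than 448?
SELECT genre, AVG(revenue)
FROM movies
GROUP BY genre
HAVING AVG(revenue) > 448

Result:
  Romance: avg=566.50
  SciFi: avg=760.00
  Thriller: avg=474.00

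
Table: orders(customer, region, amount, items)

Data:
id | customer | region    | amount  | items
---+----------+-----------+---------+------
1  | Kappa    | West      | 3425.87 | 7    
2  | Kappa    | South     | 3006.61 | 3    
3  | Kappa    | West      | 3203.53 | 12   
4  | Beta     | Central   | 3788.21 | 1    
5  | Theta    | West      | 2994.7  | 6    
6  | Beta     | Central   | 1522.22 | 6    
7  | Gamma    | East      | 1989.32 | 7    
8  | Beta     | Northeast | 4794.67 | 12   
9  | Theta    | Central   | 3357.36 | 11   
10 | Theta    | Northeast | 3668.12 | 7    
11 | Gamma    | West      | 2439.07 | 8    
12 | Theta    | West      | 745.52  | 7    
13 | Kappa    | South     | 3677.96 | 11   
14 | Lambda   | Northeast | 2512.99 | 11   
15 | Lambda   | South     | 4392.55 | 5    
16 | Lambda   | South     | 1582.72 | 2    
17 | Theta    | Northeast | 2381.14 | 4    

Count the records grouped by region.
SELECT region, COUNT(*) as count
FROM orders
GROUP BY region

Result:
  Central: 3
  East: 1
  Northeast: 4
  South: 4
  West: 5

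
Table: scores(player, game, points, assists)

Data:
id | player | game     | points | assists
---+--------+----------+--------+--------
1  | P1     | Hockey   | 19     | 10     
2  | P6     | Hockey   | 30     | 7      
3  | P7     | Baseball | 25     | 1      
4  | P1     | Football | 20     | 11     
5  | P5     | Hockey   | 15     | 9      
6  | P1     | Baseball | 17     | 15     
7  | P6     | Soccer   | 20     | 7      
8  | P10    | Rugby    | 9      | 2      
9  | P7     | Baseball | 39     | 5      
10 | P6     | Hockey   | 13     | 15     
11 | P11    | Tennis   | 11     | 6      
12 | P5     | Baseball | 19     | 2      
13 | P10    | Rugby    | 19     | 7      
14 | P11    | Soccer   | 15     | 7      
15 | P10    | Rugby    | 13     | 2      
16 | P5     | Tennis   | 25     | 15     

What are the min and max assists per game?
SELECT game, MIN(assists), MAX(assists)
FROM scores
GROUP BY game

Result:
  Baseball: min=1, max=15
  Football: min=11, max=11
  Hockey: min=7, max=15
  Rugby: min=2, max=7
  Soccer: min=7, max=7
  Tennis: min=6, max=15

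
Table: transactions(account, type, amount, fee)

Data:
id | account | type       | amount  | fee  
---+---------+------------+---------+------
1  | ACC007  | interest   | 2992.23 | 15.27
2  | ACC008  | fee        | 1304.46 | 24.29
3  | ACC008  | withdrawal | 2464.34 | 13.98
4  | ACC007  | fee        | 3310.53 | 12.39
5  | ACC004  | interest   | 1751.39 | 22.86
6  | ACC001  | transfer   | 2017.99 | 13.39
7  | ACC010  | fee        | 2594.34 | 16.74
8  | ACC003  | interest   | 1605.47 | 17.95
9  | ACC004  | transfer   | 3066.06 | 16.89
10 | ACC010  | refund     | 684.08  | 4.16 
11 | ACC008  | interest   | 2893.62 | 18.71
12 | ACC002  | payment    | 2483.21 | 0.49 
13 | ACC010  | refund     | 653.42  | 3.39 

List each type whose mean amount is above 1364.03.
SELECT type, AVG(amount)
FROM transactions
GROUP BY type
HAVING AVG(amount) > 1364.03

Result:
  fee: avg=2403.11
  interest: avg=2310.68
  payment: avg=2483.21
  transfer: avg=2542.03
  withdrawal: avg=2464.34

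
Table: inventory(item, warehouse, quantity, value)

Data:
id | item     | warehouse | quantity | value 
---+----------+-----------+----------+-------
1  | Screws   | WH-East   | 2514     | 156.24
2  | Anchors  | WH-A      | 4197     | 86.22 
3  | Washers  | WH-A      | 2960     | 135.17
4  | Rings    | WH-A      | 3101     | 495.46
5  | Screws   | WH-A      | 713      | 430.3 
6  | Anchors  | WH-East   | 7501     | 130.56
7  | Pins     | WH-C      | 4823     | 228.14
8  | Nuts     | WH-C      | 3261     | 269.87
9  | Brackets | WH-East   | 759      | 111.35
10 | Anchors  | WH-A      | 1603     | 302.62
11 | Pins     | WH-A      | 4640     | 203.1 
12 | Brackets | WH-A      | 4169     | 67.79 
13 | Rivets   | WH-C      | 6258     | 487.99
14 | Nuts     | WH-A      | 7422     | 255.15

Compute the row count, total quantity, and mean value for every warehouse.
SELECT warehouse,
       COUNT(*) as cnt,
       SUM(quantity) as total_quantity,
       AVG(value) as avg_value
FROM inventory
GROUP BY warehouse

Result:
  WH-A: 8 records, 28805 total quantity, 246.98 avg value
  WH-C: 3 records, 14342 total quantity, 328.67 avg value
  WH-East: 3 records, 10774 total quantity, 132.72 avg value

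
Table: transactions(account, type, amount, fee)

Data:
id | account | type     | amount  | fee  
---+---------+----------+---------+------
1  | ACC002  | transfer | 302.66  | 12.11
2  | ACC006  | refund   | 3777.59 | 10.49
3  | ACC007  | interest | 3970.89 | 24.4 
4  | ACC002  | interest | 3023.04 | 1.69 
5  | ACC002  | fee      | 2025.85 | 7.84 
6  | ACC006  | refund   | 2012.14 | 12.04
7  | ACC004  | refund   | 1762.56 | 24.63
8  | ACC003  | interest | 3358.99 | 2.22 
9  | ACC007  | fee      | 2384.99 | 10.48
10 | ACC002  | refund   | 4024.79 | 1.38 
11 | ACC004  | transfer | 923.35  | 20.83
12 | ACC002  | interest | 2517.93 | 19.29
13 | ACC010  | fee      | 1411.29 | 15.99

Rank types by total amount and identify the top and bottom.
SELECT type, SUM(amount)
FROM transactions
GROUP BY type
ORDER BY SUM(amount)

All groups:
  transfer: 1226.01
  fee: 5822.13
  refund: 11577.08
  interest: 12870.85

Highest: interest (12870.85)
Lowest: transfer (1226.01)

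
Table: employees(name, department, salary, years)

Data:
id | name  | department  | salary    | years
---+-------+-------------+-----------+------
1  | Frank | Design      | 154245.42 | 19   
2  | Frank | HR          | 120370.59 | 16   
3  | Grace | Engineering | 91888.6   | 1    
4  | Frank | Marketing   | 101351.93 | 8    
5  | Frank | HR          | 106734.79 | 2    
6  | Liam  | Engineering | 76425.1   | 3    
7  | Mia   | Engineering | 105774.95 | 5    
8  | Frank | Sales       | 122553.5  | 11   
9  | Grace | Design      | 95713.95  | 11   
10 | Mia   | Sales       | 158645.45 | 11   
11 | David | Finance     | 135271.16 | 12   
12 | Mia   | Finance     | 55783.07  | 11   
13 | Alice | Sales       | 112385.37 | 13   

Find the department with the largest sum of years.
SELECT department, SUM(years) as val
FROM employees
GROUP BY department
ORDER BY val DESC
LIMIT 1

Result: Sales with sum(years) = 35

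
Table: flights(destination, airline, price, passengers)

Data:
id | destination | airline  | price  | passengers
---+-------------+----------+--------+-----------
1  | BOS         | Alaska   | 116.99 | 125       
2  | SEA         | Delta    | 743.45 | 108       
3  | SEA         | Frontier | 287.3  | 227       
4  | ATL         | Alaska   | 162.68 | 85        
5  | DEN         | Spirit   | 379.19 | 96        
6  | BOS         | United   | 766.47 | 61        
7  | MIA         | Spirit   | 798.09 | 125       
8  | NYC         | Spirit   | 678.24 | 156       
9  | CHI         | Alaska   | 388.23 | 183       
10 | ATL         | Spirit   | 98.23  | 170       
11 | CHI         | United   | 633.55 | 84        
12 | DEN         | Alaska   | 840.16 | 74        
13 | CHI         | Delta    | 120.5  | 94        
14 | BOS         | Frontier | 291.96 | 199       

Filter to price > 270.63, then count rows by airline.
SELECT airline, COUNT(*)
FROM flights
WHERE price > 270.63
GROUP BY airline

Note: WHERE filters rows before grouping.

Result:
  Alaska: 2
  Delta: 1
  Frontier: 2
  Spirit: 3
  United: 2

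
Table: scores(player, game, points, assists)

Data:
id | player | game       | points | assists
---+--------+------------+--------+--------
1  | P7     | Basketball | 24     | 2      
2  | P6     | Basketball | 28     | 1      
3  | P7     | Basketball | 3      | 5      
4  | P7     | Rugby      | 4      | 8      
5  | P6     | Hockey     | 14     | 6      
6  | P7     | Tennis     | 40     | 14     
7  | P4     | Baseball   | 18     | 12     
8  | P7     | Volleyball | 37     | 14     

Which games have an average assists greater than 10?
SELECT game, AVG(assists)
FROM scores
GROUP BY game
HAVING AVG(assists) > 10

Result:
  Baseball: avg=12.00
  Tennis: avg=14.00
  Volleyball: avg=14.00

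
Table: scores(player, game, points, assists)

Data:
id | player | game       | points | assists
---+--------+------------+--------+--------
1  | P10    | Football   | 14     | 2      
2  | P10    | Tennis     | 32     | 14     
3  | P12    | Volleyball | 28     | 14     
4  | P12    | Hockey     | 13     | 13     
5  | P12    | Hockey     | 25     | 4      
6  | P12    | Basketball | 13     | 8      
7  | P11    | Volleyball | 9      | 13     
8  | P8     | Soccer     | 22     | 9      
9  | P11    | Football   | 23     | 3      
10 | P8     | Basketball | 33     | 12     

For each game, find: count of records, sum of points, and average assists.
SELECT game,
       COUNT(*) as cnt,
       SUM(points) as total_points,
       AVG(assists) as avg_assists
FROM scores
GROUP BY game

Result:
  Basketball: 2 records, 46 total points, 10.00 avg assists
  Football: 2 records, 37 total points, 2.50 avg assists
  Hockey: 2 records, 38 total points, 8.50 avg assists
  Soccer: 1 records, 22 total points, 9.00 avg assists
  Tennis: 1 records, 32 total points, 14.00 avg assists
  Volleyball: 2 records, 37 total points, 13.50 avg assists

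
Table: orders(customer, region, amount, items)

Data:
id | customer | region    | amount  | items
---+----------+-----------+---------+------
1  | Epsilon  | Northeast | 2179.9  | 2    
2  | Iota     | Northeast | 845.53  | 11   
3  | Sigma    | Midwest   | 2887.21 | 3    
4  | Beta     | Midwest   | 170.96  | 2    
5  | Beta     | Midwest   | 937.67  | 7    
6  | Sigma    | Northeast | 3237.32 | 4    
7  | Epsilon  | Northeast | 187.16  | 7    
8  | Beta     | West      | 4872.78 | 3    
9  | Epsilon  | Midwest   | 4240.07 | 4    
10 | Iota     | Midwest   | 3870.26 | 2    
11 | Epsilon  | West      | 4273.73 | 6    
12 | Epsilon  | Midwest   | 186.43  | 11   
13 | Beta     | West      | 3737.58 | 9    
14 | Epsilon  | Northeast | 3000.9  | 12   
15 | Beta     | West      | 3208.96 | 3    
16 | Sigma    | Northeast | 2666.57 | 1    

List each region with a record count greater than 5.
SELECT region, COUNT(*) as cnt
FROM orders
GROUP BY region
HAVING COUNT(*) > 5

Result:
  Midwest: 6
  Northeast: 6

Note: HAVING filters groups after aggregation, WHERE filters rows before.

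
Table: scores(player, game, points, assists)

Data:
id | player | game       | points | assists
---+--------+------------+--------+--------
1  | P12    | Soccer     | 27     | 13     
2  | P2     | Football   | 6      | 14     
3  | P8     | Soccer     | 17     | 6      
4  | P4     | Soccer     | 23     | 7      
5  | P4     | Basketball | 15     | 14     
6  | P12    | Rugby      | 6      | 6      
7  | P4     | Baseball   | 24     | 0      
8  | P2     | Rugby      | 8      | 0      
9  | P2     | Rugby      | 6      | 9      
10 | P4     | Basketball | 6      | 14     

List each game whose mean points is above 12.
SELECT game, AVG(points)
FROM scores
GROUP BY game
HAVING AVG(points) > 12

Result:
  Baseball: avg=24.00
  Soccer: avg=22.33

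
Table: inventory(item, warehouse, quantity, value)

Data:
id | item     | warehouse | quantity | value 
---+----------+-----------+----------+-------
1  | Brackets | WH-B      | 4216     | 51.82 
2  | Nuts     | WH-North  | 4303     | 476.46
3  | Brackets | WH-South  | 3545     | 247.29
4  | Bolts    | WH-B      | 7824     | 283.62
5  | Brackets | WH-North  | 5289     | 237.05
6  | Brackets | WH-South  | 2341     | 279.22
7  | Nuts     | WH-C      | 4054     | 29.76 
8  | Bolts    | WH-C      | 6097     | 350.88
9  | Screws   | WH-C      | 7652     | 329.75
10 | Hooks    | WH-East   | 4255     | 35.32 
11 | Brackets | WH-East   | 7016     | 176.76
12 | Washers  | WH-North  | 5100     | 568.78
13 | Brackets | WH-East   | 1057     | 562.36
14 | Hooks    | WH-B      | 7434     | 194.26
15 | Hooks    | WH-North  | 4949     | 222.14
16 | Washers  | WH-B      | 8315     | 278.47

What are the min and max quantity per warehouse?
SELECT warehouse, MIN(quantity), MAX(quantity)
FROM inventory
GROUP BY warehouse

Result:
  WH-B: min=4216, max=8315
  WH-C: min=4054, max=7652
  WH-East: min=1057, max=7016
  WH-North: min=4303, max=5289
  WH-South: min=2341, max=3545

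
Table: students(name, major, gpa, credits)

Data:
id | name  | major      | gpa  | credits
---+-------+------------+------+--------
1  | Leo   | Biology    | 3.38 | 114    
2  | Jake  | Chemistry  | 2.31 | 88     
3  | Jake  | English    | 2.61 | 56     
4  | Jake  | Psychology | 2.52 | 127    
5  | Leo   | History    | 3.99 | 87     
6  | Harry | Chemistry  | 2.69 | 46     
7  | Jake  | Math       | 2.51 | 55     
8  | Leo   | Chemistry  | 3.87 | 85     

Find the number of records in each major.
SELECT major, COUNT(*) as count
FROM students
GROUP BY major

Result:
  Biology: 1
  Chemistry: 3
  English: 1
  History: 1
  Math: 1
  Psychology: 1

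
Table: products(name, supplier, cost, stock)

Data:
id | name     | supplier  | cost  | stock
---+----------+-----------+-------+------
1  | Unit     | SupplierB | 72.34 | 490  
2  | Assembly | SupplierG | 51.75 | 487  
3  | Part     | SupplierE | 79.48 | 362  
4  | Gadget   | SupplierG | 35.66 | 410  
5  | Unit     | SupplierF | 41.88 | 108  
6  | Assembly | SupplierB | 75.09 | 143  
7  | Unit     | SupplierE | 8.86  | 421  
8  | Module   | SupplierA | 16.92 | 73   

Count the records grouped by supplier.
SELECT supplier, COUNT(*) as count
FROM products
GROUP BY supplier

Result:
  SupplierA: 1
  SupplierB: 2
  SupplierE: 2
  SupplierF: 1
  SupplierG: 2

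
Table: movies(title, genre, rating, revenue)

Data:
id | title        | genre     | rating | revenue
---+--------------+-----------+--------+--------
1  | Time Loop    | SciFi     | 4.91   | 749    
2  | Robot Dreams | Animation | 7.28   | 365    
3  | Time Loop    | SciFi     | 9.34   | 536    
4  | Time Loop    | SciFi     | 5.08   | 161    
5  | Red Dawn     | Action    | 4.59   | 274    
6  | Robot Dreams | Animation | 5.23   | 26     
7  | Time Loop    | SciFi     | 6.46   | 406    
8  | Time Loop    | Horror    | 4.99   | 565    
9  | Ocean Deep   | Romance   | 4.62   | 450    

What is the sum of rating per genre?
SELECT genre, SUM(rating) as result
FROM movies
GROUP BY genre

Result:
  Action: 4.59
  Animation: 12.51
  Horror: 4.99
  Romance: 4.62
  SciFi: 25.79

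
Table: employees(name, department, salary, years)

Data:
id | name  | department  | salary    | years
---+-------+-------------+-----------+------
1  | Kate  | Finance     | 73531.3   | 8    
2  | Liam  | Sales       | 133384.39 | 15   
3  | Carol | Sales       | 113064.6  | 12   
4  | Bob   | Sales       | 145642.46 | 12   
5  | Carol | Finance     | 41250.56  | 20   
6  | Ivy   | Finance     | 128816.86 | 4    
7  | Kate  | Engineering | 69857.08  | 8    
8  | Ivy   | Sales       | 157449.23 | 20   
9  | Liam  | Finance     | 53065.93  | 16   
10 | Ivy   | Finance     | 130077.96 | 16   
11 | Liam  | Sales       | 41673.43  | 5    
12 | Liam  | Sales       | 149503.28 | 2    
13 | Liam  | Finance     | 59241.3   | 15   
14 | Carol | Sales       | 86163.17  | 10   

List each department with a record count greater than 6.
SELECT department, COUNT(*) as cnt
FROM employees
GROUP BY department
HAVING COUNT(*) > 6

Result:
  Sales: 7

Note: HAVING filters groups after aggregation, WHERE filters rows before.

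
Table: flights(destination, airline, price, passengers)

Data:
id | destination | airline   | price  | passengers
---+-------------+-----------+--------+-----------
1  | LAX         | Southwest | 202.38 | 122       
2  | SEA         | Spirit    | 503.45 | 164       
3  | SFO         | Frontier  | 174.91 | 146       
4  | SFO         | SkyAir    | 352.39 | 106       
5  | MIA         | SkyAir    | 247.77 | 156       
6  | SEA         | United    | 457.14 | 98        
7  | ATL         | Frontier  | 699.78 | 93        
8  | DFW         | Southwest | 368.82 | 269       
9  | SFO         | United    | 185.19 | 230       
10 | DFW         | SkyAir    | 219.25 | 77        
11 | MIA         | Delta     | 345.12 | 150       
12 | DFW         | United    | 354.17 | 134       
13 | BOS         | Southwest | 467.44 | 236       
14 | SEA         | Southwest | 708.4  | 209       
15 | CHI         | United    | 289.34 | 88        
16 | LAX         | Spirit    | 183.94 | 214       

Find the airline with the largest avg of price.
SELECT airline, AVG(price) as val
FROM flights
GROUP BY airline
ORDER BY val DESC
LIMIT 1

Result: Frontier with avg(price) = 437.35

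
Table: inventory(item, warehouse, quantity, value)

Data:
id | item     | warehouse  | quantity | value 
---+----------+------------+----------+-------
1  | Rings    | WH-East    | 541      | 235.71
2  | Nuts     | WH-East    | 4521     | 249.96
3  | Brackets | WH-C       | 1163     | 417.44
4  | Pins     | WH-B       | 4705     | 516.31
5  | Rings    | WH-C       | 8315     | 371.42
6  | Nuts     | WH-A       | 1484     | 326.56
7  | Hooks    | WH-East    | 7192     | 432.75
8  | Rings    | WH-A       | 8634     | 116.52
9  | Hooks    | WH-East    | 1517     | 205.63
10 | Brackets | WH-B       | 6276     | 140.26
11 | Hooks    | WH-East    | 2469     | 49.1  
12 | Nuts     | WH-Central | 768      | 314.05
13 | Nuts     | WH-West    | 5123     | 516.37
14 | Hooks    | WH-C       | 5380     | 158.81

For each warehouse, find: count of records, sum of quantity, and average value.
SELECT warehouse,
       COUNT(*) as cnt,
       SUM(quantity) as total_quantity,
       AVG(value) as avg_value
FROM inventory
GROUP BY warehouse

Result:
  WH-A: 2 records, 10118 total quantity, 221.54 avg value
  WH-B: 2 records, 10981 total quantity, 328.29 avg value
  WH-C: 3 records, 14858 total quantity, 315.89 avg value
  WH-Central: 1 records, 768 total quantity, 314.05 avg value
  WH-East: 5 records, 16240 total quantity, 234.63 avg value
  WH-West: 1 records, 5123 total quantity, 516.37 avg value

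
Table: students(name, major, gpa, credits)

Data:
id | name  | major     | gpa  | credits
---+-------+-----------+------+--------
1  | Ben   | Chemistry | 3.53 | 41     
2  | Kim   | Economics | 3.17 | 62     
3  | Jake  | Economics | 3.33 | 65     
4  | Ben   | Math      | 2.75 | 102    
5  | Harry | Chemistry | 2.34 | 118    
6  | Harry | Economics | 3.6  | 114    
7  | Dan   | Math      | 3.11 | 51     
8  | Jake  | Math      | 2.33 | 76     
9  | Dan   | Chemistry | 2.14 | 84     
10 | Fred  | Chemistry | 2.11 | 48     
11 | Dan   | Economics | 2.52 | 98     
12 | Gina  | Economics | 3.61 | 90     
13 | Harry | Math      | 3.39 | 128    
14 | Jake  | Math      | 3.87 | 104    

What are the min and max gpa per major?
SELECT major, MIN(gpa), MAX(gpa)
FROM students
GROUP BY major

Result:
  Chemistry: min=2.11, max=3.53
  Economics: min=2.52, max=3.61
  Math: min=2.33, max=3.87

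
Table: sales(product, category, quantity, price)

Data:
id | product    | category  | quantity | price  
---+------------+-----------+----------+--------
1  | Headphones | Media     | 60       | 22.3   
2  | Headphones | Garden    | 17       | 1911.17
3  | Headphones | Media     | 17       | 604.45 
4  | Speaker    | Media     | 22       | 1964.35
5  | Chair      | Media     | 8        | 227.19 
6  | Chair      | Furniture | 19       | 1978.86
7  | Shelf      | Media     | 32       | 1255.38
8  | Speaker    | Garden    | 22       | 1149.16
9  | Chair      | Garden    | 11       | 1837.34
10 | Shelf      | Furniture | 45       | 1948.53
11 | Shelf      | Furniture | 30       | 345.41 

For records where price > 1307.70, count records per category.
SELECT category, COUNT(*)
FROM sales
WHERE price > 1307.70
GROUP BY category

Note: WHERE filters rows before grouping.

Result:
  Furniture: 2
  Garden: 2
  Media: 1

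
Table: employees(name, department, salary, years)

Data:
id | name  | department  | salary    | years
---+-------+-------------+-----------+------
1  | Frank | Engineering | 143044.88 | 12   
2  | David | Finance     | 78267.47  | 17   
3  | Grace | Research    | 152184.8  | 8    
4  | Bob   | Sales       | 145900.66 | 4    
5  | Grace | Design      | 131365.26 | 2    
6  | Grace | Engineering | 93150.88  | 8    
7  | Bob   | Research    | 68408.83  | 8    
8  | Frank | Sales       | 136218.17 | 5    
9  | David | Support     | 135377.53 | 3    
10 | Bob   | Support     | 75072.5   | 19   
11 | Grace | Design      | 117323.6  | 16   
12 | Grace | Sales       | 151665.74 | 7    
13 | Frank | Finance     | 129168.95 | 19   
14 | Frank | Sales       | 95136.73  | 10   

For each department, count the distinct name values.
SELECT department, COUNT(DISTINCT name)
FROM employees
GROUP BY department

Result:
  Design: 1 distinct
  Engineering: 2 distinct
  Finance: 2 distinct
  Research: 2 distinct
  Sales: 3 distinct
  Support: 2 distinct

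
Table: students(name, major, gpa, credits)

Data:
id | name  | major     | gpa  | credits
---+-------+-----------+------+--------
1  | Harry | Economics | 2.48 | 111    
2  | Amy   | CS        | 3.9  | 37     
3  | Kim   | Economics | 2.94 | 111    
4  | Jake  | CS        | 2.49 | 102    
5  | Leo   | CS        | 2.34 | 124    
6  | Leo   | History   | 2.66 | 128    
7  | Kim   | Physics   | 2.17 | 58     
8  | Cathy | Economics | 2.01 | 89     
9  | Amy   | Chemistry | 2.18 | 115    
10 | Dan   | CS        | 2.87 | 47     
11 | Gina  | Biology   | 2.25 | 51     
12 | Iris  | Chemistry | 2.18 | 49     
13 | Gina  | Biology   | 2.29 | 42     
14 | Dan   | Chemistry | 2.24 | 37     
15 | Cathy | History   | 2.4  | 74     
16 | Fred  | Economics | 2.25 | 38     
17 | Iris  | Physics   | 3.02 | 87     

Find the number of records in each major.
SELECT major, COUNT(*) as count
FROM students
GROUP BY major

Result:
  Biology: 2
  CS: 4
  Chemistry: 3
  Economics: 4
  History: 2
  Physics: 2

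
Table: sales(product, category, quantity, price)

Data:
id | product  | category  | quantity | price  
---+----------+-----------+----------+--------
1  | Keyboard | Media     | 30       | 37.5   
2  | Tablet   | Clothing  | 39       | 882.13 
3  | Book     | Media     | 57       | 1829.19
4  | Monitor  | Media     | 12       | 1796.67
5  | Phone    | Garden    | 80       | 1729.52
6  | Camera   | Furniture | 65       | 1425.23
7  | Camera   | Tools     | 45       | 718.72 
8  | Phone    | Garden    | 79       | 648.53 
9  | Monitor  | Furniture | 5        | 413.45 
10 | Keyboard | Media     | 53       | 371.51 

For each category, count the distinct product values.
SELECT category, COUNT(DISTINCT product)
FROM sales
GROUP BY category

Result:
  Clothing: 1 distinct
  Furniture: 2 distinct
  Garden: 1 distinct
  Media: 3 distinct
  Tools: 1 distinct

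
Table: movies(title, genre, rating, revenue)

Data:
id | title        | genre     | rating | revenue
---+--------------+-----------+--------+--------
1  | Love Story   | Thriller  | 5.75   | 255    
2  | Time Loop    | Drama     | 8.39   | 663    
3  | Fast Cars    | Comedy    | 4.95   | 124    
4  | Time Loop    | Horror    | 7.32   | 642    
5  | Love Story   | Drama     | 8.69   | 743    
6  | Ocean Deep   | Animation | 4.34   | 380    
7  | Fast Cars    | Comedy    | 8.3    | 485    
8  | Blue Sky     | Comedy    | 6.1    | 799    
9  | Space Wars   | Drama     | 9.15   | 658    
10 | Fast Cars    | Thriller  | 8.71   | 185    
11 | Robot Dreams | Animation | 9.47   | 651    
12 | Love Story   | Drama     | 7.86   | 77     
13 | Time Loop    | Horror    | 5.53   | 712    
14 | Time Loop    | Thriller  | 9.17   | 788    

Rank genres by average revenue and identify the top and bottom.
SELECT genre, AVG(revenue)
FROM movies
GROUP BY genre
ORDER BY AVG(revenue)

All groups:
  Thriller: 409.33
  Comedy: 469.33
  Animation: 515.50
  Drama: 535.25
  Horror: 677.00

Highest: Horror (677.00)
Lowest: Thriller (409.33)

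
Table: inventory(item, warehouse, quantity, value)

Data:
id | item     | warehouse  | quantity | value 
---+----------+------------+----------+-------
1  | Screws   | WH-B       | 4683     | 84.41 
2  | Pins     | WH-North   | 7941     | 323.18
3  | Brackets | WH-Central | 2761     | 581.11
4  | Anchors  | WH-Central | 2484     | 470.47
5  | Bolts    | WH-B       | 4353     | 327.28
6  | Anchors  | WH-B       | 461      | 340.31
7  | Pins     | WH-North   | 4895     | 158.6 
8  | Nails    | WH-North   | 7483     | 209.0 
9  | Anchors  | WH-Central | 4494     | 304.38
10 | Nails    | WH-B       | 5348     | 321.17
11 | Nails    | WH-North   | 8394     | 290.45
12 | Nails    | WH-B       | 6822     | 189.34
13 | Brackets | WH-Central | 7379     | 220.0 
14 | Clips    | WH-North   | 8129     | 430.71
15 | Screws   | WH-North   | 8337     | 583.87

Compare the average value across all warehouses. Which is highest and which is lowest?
SELECT warehouse, AVG(value)
FROM inventory
GROUP BY warehouse
ORDER BY AVG(value)

All groups:
  WH-B: 252.50
  WH-North: 332.64
  WH-Central: 393.99

Highest: WH-Central (393.99)
Lowest: WH-B (252.50)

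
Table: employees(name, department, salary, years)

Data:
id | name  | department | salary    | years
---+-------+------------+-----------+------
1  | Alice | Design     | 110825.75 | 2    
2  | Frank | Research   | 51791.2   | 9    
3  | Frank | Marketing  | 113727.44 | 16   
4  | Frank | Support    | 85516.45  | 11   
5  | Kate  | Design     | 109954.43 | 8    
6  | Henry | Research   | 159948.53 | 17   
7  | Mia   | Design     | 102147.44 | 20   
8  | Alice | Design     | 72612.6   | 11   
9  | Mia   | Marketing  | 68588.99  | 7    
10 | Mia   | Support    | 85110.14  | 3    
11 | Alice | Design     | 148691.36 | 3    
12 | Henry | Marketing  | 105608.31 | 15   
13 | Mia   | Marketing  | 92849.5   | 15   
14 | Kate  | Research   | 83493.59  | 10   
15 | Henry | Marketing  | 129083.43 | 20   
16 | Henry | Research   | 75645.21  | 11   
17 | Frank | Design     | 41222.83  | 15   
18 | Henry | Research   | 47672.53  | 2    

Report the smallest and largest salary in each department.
SELECT department, MIN(salary), MAX(salary)
FROM employees
GROUP BY department

Result:
  Design: min=41222.83, max=148691.36
  Marketing: min=68588.99, max=129083.43
  Research: min=47672.53, max=159948.53
  Support: min=85110.14, max=85516.45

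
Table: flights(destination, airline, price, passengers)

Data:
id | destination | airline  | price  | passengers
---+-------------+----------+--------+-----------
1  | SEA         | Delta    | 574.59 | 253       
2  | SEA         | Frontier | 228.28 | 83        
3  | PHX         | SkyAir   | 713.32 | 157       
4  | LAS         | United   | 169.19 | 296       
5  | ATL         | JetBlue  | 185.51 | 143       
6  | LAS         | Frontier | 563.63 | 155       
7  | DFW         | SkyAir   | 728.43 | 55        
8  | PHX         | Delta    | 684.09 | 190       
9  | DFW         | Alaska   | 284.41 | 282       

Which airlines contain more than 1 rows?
SELECT airline, COUNT(*) as cnt
FROM flights
GROUP BY airline
HAVING COUNT(*) > 1

Result:
  Delta: 2
  Frontier: 2
  SkyAir: 2

Note: HAVING filters groups after aggregation, WHERE filters rows before.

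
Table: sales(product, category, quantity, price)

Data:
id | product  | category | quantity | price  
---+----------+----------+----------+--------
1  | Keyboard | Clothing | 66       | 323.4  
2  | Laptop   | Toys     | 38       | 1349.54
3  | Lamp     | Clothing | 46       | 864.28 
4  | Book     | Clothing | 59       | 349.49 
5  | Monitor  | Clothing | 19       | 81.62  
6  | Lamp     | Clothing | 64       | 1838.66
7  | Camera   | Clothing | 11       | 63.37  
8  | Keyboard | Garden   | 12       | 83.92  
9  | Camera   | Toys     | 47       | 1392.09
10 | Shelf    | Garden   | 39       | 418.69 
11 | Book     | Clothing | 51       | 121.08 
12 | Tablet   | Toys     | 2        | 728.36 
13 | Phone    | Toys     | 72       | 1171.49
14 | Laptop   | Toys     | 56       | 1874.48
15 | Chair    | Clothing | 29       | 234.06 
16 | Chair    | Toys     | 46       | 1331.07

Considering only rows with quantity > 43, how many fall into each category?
SELECT category, COUNT(*)
FROM sales
WHERE quantity > 43
GROUP BY category

Note: WHERE filters rows before grouping.

Result:
  Clothing: 5
  Toys: 4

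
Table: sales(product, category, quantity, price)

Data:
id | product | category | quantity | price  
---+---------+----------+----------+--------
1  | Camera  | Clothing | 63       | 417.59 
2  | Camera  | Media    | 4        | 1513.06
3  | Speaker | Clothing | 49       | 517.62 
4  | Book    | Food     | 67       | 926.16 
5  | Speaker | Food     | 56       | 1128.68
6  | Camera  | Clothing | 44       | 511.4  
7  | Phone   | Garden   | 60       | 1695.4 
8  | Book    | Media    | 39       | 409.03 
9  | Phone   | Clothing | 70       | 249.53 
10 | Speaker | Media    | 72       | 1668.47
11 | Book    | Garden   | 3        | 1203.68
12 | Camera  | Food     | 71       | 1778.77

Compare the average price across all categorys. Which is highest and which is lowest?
SELECT category, AVG(price)
FROM sales
GROUP BY category
ORDER BY AVG(price)

All groups:
  Clothing: 424.04
  Media: 1196.85
  Food: 1277.87
  Garden: 1449.54

Highest: Garden (1449.54)
Lowest: Clothing (424.04)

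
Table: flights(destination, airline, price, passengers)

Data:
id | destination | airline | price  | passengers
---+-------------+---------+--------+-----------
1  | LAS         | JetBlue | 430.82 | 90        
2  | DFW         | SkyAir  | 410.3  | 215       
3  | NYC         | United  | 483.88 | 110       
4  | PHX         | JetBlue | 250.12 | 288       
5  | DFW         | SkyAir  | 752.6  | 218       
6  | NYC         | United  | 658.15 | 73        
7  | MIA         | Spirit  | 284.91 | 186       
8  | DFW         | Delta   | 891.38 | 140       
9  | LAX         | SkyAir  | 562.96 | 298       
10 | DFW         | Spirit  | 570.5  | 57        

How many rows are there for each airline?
SELECT airline, COUNT(*) as count
FROM flights
GROUP BY airline

Result:
  Delta: 1
  JetBlue: 2
  SkyAir: 3
  Spirit: 2
  United: 2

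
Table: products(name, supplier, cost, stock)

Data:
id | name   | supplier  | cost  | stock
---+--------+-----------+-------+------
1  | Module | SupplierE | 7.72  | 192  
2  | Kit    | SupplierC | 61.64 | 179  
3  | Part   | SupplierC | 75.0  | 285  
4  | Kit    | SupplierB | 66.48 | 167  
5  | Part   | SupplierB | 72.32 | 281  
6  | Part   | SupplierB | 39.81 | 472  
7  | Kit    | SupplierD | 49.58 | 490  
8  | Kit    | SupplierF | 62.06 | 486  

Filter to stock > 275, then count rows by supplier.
SELECT supplier, COUNT(*)
FROM products
WHERE stock > 275
GROUP BY supplier

Note: WHERE filters rows before grouping.

Result:
  SupplierB: 2
  SupplierC: 1
  SupplierD: 1
  SupplierF: 1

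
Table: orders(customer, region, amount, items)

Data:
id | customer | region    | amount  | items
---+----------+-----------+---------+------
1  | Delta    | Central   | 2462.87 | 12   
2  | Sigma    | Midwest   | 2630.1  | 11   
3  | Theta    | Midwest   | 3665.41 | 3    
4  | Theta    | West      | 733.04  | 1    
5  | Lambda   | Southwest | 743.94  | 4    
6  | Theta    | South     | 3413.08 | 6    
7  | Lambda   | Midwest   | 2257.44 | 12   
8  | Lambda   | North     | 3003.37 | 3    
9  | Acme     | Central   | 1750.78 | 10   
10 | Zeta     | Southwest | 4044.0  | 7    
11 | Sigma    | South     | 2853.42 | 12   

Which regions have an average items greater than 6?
SELECT region, AVG(items)
FROM orders
GROUP BY region
HAVING AVG(items) > 6

Result:
  Central: avg=11.00
  Midwest: avg=8.67
  South: avg=9.00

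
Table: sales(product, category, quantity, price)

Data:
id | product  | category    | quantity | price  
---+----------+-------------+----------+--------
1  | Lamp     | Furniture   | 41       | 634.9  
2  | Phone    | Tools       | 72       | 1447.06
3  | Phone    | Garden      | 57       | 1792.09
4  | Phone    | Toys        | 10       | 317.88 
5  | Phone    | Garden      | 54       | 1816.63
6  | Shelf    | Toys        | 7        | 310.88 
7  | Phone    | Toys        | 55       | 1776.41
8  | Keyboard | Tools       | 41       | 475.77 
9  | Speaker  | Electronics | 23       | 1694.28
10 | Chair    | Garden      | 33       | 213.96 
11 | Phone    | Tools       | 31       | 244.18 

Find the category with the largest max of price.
SELECT category, MAX(price) as val
FROM sales
GROUP BY category
ORDER BY val DESC
LIMIT 1

Result: Garden with max(price) = 1816.63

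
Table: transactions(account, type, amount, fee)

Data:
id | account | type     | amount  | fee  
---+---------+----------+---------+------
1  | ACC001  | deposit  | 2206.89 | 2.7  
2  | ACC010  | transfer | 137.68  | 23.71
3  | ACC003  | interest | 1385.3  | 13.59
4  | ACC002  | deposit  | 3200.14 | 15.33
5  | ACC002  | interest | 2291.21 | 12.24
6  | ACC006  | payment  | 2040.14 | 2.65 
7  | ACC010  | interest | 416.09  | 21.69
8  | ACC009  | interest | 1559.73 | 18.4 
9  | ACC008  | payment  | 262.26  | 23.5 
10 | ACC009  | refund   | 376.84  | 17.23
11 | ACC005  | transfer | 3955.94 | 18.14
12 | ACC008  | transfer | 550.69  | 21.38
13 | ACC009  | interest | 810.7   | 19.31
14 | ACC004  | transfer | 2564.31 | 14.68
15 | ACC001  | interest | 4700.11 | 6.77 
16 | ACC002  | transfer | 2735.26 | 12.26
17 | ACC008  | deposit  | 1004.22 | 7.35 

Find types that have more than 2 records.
SELECT type, COUNT(*) as cnt
FROM transactions
GROUP BY type
HAVING COUNT(*) > 2

Result:
  deposit: 3
  interest: 6
  transfer: 5

Note: HAVING filters groups after aggregation, WHERE filters rows before.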